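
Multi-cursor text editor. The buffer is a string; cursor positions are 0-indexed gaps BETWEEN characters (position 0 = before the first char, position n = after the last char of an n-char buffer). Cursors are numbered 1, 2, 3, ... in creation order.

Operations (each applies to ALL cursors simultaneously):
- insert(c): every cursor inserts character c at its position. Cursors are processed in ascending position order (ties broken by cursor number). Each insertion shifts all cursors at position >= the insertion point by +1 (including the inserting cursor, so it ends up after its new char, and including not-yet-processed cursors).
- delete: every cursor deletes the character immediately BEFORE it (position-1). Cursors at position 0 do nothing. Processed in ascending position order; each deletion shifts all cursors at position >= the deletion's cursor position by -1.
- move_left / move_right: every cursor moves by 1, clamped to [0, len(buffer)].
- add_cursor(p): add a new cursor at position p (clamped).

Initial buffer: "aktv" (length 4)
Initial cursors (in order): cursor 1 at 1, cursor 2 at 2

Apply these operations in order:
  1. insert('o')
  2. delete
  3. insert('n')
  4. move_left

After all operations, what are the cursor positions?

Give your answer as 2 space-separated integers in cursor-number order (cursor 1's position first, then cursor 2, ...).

Answer: 1 3

Derivation:
After op 1 (insert('o')): buffer="aokotv" (len 6), cursors c1@2 c2@4, authorship .1.2..
After op 2 (delete): buffer="aktv" (len 4), cursors c1@1 c2@2, authorship ....
After op 3 (insert('n')): buffer="ankntv" (len 6), cursors c1@2 c2@4, authorship .1.2..
After op 4 (move_left): buffer="ankntv" (len 6), cursors c1@1 c2@3, authorship .1.2..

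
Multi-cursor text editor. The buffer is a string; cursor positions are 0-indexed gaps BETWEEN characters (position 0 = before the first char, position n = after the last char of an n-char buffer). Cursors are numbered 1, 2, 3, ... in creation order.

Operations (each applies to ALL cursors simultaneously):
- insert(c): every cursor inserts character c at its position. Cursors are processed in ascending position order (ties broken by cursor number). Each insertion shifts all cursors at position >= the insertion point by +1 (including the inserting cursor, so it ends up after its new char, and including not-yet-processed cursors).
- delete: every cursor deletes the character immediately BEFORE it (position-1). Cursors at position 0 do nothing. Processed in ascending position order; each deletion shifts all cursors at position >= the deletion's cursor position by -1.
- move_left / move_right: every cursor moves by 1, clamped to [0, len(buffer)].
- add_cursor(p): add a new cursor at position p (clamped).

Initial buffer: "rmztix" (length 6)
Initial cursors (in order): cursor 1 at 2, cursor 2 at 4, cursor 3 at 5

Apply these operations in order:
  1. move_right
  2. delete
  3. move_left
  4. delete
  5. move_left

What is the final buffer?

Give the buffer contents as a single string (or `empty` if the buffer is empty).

After op 1 (move_right): buffer="rmztix" (len 6), cursors c1@3 c2@5 c3@6, authorship ......
After op 2 (delete): buffer="rmt" (len 3), cursors c1@2 c2@3 c3@3, authorship ...
After op 3 (move_left): buffer="rmt" (len 3), cursors c1@1 c2@2 c3@2, authorship ...
After op 4 (delete): buffer="t" (len 1), cursors c1@0 c2@0 c3@0, authorship .
After op 5 (move_left): buffer="t" (len 1), cursors c1@0 c2@0 c3@0, authorship .

Answer: t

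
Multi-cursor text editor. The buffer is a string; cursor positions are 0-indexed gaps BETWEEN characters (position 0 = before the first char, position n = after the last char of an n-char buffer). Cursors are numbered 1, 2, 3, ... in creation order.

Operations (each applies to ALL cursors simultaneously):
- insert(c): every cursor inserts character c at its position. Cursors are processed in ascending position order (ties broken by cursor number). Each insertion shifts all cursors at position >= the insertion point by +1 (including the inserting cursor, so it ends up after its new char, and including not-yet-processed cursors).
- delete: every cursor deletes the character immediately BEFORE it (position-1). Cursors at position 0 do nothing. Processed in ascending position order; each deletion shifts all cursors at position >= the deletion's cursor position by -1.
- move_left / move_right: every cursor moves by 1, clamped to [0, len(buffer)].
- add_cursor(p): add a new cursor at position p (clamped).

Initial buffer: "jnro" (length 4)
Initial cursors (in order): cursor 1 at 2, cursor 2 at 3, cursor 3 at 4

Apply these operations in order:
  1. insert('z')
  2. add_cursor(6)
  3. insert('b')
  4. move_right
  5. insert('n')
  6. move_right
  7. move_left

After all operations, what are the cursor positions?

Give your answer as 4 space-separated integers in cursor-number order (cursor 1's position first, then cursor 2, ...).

Answer: 6 10 14 13

Derivation:
After op 1 (insert('z')): buffer="jnzrzoz" (len 7), cursors c1@3 c2@5 c3@7, authorship ..1.2.3
After op 2 (add_cursor(6)): buffer="jnzrzoz" (len 7), cursors c1@3 c2@5 c4@6 c3@7, authorship ..1.2.3
After op 3 (insert('b')): buffer="jnzbrzbobzb" (len 11), cursors c1@4 c2@7 c4@9 c3@11, authorship ..11.22.433
After op 4 (move_right): buffer="jnzbrzbobzb" (len 11), cursors c1@5 c2@8 c4@10 c3@11, authorship ..11.22.433
After op 5 (insert('n')): buffer="jnzbrnzbonbznbn" (len 15), cursors c1@6 c2@10 c4@13 c3@15, authorship ..11.122.243433
After op 6 (move_right): buffer="jnzbrnzbonbznbn" (len 15), cursors c1@7 c2@11 c4@14 c3@15, authorship ..11.122.243433
After op 7 (move_left): buffer="jnzbrnzbonbznbn" (len 15), cursors c1@6 c2@10 c4@13 c3@14, authorship ..11.122.243433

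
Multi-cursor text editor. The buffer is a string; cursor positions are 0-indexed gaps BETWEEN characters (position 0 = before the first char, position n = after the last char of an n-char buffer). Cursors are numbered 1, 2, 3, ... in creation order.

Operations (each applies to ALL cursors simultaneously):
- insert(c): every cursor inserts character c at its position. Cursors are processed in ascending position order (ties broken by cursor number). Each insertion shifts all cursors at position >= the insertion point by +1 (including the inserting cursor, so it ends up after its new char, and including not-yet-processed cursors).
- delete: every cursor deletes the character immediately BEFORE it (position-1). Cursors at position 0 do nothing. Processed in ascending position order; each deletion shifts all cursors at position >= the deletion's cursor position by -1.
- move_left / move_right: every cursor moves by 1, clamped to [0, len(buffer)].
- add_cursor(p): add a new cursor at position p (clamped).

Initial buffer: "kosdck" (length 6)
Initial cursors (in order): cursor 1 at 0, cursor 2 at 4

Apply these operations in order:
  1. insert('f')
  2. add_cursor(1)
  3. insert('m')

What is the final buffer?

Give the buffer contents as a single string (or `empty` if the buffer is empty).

Answer: fmmkosdfmck

Derivation:
After op 1 (insert('f')): buffer="fkosdfck" (len 8), cursors c1@1 c2@6, authorship 1....2..
After op 2 (add_cursor(1)): buffer="fkosdfck" (len 8), cursors c1@1 c3@1 c2@6, authorship 1....2..
After op 3 (insert('m')): buffer="fmmkosdfmck" (len 11), cursors c1@3 c3@3 c2@9, authorship 113....22..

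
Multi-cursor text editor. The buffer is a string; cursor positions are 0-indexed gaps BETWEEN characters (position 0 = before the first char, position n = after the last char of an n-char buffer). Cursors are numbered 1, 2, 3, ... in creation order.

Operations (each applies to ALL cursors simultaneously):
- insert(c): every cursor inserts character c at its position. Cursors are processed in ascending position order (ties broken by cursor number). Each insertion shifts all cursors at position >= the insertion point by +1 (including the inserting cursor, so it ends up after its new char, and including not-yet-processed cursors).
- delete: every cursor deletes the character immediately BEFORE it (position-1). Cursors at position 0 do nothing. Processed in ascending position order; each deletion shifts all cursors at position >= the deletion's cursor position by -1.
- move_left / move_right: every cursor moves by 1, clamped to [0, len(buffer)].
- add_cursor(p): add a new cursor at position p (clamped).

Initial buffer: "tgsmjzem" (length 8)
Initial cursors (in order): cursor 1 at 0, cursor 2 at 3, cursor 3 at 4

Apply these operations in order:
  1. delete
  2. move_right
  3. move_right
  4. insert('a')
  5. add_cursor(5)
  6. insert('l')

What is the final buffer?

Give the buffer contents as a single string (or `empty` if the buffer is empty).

After op 1 (delete): buffer="tgjzem" (len 6), cursors c1@0 c2@2 c3@2, authorship ......
After op 2 (move_right): buffer="tgjzem" (len 6), cursors c1@1 c2@3 c3@3, authorship ......
After op 3 (move_right): buffer="tgjzem" (len 6), cursors c1@2 c2@4 c3@4, authorship ......
After op 4 (insert('a')): buffer="tgajzaaem" (len 9), cursors c1@3 c2@7 c3@7, authorship ..1..23..
After op 5 (add_cursor(5)): buffer="tgajzaaem" (len 9), cursors c1@3 c4@5 c2@7 c3@7, authorship ..1..23..
After op 6 (insert('l')): buffer="tgaljzlaallem" (len 13), cursors c1@4 c4@7 c2@11 c3@11, authorship ..11..42323..

Answer: tgaljzlaallem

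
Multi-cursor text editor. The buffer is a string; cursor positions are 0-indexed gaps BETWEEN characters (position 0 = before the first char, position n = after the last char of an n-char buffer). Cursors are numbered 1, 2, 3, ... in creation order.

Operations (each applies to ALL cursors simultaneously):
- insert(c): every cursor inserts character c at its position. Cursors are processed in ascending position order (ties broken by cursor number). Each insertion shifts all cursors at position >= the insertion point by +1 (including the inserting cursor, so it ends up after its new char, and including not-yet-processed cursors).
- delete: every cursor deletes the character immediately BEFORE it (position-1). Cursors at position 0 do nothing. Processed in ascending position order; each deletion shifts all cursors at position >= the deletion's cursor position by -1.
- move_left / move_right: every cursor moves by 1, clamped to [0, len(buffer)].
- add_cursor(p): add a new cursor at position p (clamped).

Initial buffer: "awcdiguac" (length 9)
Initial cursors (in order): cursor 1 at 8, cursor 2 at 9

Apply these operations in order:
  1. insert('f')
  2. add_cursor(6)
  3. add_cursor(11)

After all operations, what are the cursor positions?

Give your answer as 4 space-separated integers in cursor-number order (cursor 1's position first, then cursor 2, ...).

After op 1 (insert('f')): buffer="awcdiguafcf" (len 11), cursors c1@9 c2@11, authorship ........1.2
After op 2 (add_cursor(6)): buffer="awcdiguafcf" (len 11), cursors c3@6 c1@9 c2@11, authorship ........1.2
After op 3 (add_cursor(11)): buffer="awcdiguafcf" (len 11), cursors c3@6 c1@9 c2@11 c4@11, authorship ........1.2

Answer: 9 11 6 11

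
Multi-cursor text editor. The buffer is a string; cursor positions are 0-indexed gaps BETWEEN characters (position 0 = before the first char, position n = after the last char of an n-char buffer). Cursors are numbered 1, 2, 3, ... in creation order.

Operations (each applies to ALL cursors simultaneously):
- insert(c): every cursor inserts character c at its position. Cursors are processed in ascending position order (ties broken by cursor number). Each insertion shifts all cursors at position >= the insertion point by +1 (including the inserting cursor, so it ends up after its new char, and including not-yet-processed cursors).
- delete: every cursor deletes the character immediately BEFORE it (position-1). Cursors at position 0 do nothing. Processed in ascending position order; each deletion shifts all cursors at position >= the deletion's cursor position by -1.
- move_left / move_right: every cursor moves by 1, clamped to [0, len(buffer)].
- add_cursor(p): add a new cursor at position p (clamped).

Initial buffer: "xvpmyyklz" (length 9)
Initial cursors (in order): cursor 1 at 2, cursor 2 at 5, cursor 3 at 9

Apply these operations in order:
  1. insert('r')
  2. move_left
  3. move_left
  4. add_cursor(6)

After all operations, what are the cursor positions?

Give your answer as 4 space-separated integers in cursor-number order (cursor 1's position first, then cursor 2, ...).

After op 1 (insert('r')): buffer="xvrpmyryklzr" (len 12), cursors c1@3 c2@7 c3@12, authorship ..1...2....3
After op 2 (move_left): buffer="xvrpmyryklzr" (len 12), cursors c1@2 c2@6 c3@11, authorship ..1...2....3
After op 3 (move_left): buffer="xvrpmyryklzr" (len 12), cursors c1@1 c2@5 c3@10, authorship ..1...2....3
After op 4 (add_cursor(6)): buffer="xvrpmyryklzr" (len 12), cursors c1@1 c2@5 c4@6 c3@10, authorship ..1...2....3

Answer: 1 5 10 6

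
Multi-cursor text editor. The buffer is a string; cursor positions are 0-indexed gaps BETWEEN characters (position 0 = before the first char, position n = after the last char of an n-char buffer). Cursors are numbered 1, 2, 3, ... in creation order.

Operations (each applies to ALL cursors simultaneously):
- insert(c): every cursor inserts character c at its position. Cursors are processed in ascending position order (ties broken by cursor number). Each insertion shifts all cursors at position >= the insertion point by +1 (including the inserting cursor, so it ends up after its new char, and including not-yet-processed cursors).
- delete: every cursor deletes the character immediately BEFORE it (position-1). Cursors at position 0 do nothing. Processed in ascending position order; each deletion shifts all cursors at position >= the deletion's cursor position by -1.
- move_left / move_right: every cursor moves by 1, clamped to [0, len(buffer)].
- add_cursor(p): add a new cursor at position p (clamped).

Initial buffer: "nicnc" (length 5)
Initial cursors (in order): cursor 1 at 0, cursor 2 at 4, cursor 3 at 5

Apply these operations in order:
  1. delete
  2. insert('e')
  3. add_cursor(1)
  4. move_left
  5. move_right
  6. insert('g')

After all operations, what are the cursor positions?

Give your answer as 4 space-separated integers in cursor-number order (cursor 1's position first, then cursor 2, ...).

Answer: 3 10 10 3

Derivation:
After op 1 (delete): buffer="nic" (len 3), cursors c1@0 c2@3 c3@3, authorship ...
After op 2 (insert('e')): buffer="enicee" (len 6), cursors c1@1 c2@6 c3@6, authorship 1...23
After op 3 (add_cursor(1)): buffer="enicee" (len 6), cursors c1@1 c4@1 c2@6 c3@6, authorship 1...23
After op 4 (move_left): buffer="enicee" (len 6), cursors c1@0 c4@0 c2@5 c3@5, authorship 1...23
After op 5 (move_right): buffer="enicee" (len 6), cursors c1@1 c4@1 c2@6 c3@6, authorship 1...23
After op 6 (insert('g')): buffer="eggniceegg" (len 10), cursors c1@3 c4@3 c2@10 c3@10, authorship 114...2323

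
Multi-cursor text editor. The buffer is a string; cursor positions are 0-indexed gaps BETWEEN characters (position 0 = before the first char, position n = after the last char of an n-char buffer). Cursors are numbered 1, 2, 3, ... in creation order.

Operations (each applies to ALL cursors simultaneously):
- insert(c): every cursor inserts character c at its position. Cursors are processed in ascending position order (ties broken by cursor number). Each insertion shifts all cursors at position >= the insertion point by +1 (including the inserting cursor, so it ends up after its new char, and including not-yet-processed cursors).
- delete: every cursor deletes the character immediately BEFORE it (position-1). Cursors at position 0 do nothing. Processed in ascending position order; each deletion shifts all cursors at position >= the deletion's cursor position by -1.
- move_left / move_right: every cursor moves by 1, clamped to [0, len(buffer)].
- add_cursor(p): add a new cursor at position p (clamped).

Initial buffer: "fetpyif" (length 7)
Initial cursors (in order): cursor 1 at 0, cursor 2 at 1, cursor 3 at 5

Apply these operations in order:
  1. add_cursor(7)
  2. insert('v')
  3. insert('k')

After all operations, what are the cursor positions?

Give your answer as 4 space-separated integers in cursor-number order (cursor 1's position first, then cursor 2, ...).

After op 1 (add_cursor(7)): buffer="fetpyif" (len 7), cursors c1@0 c2@1 c3@5 c4@7, authorship .......
After op 2 (insert('v')): buffer="vfvetpyvifv" (len 11), cursors c1@1 c2@3 c3@8 c4@11, authorship 1.2....3..4
After op 3 (insert('k')): buffer="vkfvketpyvkifvk" (len 15), cursors c1@2 c2@5 c3@11 c4@15, authorship 11.22....33..44

Answer: 2 5 11 15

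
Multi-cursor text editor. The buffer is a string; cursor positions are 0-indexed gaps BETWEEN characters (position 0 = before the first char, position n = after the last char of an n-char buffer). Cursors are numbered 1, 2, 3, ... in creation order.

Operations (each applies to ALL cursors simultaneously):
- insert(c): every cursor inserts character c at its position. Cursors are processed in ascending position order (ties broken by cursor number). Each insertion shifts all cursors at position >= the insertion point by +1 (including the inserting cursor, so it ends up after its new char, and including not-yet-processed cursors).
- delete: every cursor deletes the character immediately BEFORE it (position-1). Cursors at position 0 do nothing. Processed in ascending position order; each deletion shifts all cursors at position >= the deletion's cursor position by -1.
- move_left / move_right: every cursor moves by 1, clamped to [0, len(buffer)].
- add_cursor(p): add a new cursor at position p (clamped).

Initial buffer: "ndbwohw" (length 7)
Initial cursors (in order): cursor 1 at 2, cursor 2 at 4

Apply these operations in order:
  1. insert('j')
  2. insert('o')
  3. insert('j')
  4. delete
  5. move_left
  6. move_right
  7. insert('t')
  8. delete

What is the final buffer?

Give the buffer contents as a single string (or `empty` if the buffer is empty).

Answer: ndjobwjoohw

Derivation:
After op 1 (insert('j')): buffer="ndjbwjohw" (len 9), cursors c1@3 c2@6, authorship ..1..2...
After op 2 (insert('o')): buffer="ndjobwjoohw" (len 11), cursors c1@4 c2@8, authorship ..11..22...
After op 3 (insert('j')): buffer="ndjojbwjojohw" (len 13), cursors c1@5 c2@10, authorship ..111..222...
After op 4 (delete): buffer="ndjobwjoohw" (len 11), cursors c1@4 c2@8, authorship ..11..22...
After op 5 (move_left): buffer="ndjobwjoohw" (len 11), cursors c1@3 c2@7, authorship ..11..22...
After op 6 (move_right): buffer="ndjobwjoohw" (len 11), cursors c1@4 c2@8, authorship ..11..22...
After op 7 (insert('t')): buffer="ndjotbwjotohw" (len 13), cursors c1@5 c2@10, authorship ..111..222...
After op 8 (delete): buffer="ndjobwjoohw" (len 11), cursors c1@4 c2@8, authorship ..11..22...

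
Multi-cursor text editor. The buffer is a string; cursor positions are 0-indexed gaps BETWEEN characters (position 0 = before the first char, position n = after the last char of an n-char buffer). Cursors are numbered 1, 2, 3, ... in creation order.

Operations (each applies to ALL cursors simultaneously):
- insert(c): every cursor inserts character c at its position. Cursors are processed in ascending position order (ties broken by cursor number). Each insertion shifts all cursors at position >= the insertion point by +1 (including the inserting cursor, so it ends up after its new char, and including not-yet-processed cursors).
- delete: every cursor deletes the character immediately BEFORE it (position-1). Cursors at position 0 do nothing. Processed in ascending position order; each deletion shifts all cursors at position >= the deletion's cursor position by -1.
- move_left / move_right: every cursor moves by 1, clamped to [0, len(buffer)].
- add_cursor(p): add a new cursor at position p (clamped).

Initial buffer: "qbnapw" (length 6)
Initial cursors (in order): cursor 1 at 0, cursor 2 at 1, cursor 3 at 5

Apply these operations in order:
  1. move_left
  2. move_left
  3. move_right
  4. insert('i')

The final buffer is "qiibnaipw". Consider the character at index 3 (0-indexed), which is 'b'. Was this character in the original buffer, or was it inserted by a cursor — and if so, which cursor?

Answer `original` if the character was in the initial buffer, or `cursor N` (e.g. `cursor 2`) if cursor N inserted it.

Answer: original

Derivation:
After op 1 (move_left): buffer="qbnapw" (len 6), cursors c1@0 c2@0 c3@4, authorship ......
After op 2 (move_left): buffer="qbnapw" (len 6), cursors c1@0 c2@0 c3@3, authorship ......
After op 3 (move_right): buffer="qbnapw" (len 6), cursors c1@1 c2@1 c3@4, authorship ......
After op 4 (insert('i')): buffer="qiibnaipw" (len 9), cursors c1@3 c2@3 c3@7, authorship .12...3..
Authorship (.=original, N=cursor N): . 1 2 . . . 3 . .
Index 3: author = original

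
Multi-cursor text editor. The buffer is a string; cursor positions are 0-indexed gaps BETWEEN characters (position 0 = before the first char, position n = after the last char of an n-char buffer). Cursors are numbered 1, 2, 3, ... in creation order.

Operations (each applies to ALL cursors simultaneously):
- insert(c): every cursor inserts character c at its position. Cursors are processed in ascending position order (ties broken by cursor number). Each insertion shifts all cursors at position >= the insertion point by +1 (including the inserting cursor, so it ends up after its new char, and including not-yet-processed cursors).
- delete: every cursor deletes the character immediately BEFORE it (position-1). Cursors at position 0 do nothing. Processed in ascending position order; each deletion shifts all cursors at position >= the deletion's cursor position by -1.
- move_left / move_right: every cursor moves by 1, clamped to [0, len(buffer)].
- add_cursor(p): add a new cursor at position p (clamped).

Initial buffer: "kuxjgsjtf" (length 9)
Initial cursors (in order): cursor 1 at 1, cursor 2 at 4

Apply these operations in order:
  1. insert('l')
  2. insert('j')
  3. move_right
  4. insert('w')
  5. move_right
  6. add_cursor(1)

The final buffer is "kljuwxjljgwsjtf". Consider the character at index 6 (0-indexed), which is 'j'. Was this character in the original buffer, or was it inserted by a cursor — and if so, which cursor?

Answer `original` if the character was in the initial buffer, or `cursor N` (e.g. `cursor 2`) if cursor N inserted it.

After op 1 (insert('l')): buffer="kluxjlgsjtf" (len 11), cursors c1@2 c2@6, authorship .1...2.....
After op 2 (insert('j')): buffer="kljuxjljgsjtf" (len 13), cursors c1@3 c2@8, authorship .11...22.....
After op 3 (move_right): buffer="kljuxjljgsjtf" (len 13), cursors c1@4 c2@9, authorship .11...22.....
After op 4 (insert('w')): buffer="kljuwxjljgwsjtf" (len 15), cursors c1@5 c2@11, authorship .11.1..22.2....
After op 5 (move_right): buffer="kljuwxjljgwsjtf" (len 15), cursors c1@6 c2@12, authorship .11.1..22.2....
After op 6 (add_cursor(1)): buffer="kljuwxjljgwsjtf" (len 15), cursors c3@1 c1@6 c2@12, authorship .11.1..22.2....
Authorship (.=original, N=cursor N): . 1 1 . 1 . . 2 2 . 2 . . . .
Index 6: author = original

Answer: original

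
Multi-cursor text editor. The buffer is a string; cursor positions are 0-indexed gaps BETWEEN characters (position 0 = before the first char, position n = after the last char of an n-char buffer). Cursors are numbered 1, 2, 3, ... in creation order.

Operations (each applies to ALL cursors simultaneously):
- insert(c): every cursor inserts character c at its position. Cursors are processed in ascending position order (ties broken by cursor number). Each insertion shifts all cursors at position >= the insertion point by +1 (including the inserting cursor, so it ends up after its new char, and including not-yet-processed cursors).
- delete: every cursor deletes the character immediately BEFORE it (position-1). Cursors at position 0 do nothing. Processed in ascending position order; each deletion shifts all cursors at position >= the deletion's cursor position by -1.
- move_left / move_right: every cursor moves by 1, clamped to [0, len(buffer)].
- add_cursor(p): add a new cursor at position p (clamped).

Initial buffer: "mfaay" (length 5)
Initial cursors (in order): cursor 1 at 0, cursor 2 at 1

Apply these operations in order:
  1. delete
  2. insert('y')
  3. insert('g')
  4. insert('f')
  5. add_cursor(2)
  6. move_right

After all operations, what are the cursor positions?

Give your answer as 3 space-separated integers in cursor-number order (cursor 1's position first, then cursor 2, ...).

After op 1 (delete): buffer="faay" (len 4), cursors c1@0 c2@0, authorship ....
After op 2 (insert('y')): buffer="yyfaay" (len 6), cursors c1@2 c2@2, authorship 12....
After op 3 (insert('g')): buffer="yyggfaay" (len 8), cursors c1@4 c2@4, authorship 1212....
After op 4 (insert('f')): buffer="yyggfffaay" (len 10), cursors c1@6 c2@6, authorship 121212....
After op 5 (add_cursor(2)): buffer="yyggfffaay" (len 10), cursors c3@2 c1@6 c2@6, authorship 121212....
After op 6 (move_right): buffer="yyggfffaay" (len 10), cursors c3@3 c1@7 c2@7, authorship 121212....

Answer: 7 7 3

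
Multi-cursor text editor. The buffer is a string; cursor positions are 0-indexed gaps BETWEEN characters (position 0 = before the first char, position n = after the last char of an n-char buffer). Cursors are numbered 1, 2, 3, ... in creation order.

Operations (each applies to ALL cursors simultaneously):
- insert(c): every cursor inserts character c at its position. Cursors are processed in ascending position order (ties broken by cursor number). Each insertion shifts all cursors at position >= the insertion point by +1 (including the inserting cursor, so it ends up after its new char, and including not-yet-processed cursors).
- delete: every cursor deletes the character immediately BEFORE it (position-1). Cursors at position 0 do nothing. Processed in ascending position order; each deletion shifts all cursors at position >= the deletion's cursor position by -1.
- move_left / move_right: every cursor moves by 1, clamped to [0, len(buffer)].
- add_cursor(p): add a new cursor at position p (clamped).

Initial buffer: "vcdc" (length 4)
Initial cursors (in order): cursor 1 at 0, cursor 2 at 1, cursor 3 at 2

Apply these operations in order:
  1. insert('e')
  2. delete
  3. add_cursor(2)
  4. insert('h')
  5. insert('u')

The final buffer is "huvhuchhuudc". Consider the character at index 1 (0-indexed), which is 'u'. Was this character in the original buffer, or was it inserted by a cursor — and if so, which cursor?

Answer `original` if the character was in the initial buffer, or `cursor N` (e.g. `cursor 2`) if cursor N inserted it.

After op 1 (insert('e')): buffer="evecedc" (len 7), cursors c1@1 c2@3 c3@5, authorship 1.2.3..
After op 2 (delete): buffer="vcdc" (len 4), cursors c1@0 c2@1 c3@2, authorship ....
After op 3 (add_cursor(2)): buffer="vcdc" (len 4), cursors c1@0 c2@1 c3@2 c4@2, authorship ....
After op 4 (insert('h')): buffer="hvhchhdc" (len 8), cursors c1@1 c2@3 c3@6 c4@6, authorship 1.2.34..
After op 5 (insert('u')): buffer="huvhuchhuudc" (len 12), cursors c1@2 c2@5 c3@10 c4@10, authorship 11.22.3434..
Authorship (.=original, N=cursor N): 1 1 . 2 2 . 3 4 3 4 . .
Index 1: author = 1

Answer: cursor 1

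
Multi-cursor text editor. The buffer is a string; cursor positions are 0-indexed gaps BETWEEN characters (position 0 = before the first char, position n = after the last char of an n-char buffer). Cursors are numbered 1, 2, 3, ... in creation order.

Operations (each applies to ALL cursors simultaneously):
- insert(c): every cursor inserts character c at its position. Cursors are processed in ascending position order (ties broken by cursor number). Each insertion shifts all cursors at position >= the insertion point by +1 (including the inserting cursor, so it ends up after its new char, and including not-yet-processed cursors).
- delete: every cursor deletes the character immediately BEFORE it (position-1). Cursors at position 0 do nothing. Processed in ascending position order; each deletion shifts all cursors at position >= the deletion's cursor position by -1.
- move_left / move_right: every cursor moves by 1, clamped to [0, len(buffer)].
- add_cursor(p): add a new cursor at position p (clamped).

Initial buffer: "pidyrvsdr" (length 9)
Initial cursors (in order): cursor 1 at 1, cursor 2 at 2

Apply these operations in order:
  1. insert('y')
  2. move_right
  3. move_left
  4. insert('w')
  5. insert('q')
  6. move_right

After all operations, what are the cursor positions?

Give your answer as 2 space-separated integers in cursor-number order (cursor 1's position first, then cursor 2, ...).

Answer: 5 9

Derivation:
After op 1 (insert('y')): buffer="pyiydyrvsdr" (len 11), cursors c1@2 c2@4, authorship .1.2.......
After op 2 (move_right): buffer="pyiydyrvsdr" (len 11), cursors c1@3 c2@5, authorship .1.2.......
After op 3 (move_left): buffer="pyiydyrvsdr" (len 11), cursors c1@2 c2@4, authorship .1.2.......
After op 4 (insert('w')): buffer="pywiywdyrvsdr" (len 13), cursors c1@3 c2@6, authorship .11.22.......
After op 5 (insert('q')): buffer="pywqiywqdyrvsdr" (len 15), cursors c1@4 c2@8, authorship .111.222.......
After op 6 (move_right): buffer="pywqiywqdyrvsdr" (len 15), cursors c1@5 c2@9, authorship .111.222.......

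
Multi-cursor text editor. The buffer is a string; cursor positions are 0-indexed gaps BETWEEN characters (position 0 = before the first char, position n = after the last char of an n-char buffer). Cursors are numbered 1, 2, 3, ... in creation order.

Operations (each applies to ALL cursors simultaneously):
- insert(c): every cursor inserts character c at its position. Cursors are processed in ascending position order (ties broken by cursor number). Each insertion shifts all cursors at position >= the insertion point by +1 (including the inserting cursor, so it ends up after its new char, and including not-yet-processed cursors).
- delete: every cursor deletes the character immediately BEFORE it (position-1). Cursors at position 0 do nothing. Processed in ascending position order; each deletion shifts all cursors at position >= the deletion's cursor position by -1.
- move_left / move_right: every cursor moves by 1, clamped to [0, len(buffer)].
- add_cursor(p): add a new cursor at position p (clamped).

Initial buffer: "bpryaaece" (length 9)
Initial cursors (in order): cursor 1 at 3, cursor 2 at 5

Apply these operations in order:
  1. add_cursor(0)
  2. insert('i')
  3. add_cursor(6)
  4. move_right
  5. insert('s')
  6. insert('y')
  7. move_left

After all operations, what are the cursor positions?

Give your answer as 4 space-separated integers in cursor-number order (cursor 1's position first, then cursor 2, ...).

Answer: 9 16 3 12

Derivation:
After op 1 (add_cursor(0)): buffer="bpryaaece" (len 9), cursors c3@0 c1@3 c2@5, authorship .........
After op 2 (insert('i')): buffer="ibpriyaiaece" (len 12), cursors c3@1 c1@5 c2@8, authorship 3...1..2....
After op 3 (add_cursor(6)): buffer="ibpriyaiaece" (len 12), cursors c3@1 c1@5 c4@6 c2@8, authorship 3...1..2....
After op 4 (move_right): buffer="ibpriyaiaece" (len 12), cursors c3@2 c1@6 c4@7 c2@9, authorship 3...1..2....
After op 5 (insert('s')): buffer="ibspriysasiasece" (len 16), cursors c3@3 c1@8 c4@10 c2@13, authorship 3.3..1.1.42.2...
After op 6 (insert('y')): buffer="ibsypriysyasyiasyece" (len 20), cursors c3@4 c1@10 c4@13 c2@17, authorship 3.33..1.11.442.22...
After op 7 (move_left): buffer="ibsypriysyasyiasyece" (len 20), cursors c3@3 c1@9 c4@12 c2@16, authorship 3.33..1.11.442.22...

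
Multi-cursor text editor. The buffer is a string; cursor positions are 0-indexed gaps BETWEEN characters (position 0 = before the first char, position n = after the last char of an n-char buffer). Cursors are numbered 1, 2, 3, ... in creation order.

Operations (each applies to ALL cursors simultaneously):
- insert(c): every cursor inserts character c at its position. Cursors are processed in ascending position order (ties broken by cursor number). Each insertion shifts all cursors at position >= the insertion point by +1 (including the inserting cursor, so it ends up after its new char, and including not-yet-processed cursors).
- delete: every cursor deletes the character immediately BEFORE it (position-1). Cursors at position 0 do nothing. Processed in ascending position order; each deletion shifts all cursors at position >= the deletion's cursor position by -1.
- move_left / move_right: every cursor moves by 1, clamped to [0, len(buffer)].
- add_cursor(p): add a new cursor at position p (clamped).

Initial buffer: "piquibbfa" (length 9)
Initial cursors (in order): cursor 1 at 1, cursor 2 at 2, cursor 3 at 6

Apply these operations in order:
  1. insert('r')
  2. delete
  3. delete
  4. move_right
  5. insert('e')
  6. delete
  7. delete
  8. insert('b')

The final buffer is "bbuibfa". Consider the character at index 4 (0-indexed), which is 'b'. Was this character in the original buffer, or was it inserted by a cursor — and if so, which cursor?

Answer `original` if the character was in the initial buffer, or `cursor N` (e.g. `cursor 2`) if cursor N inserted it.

After op 1 (insert('r')): buffer="prirquibrbfa" (len 12), cursors c1@2 c2@4 c3@9, authorship .1.2....3...
After op 2 (delete): buffer="piquibbfa" (len 9), cursors c1@1 c2@2 c3@6, authorship .........
After op 3 (delete): buffer="quibfa" (len 6), cursors c1@0 c2@0 c3@3, authorship ......
After op 4 (move_right): buffer="quibfa" (len 6), cursors c1@1 c2@1 c3@4, authorship ......
After op 5 (insert('e')): buffer="qeeuibefa" (len 9), cursors c1@3 c2@3 c3@7, authorship .12...3..
After op 6 (delete): buffer="quibfa" (len 6), cursors c1@1 c2@1 c3@4, authorship ......
After op 7 (delete): buffer="uifa" (len 4), cursors c1@0 c2@0 c3@2, authorship ....
After op 8 (insert('b')): buffer="bbuibfa" (len 7), cursors c1@2 c2@2 c3@5, authorship 12..3..
Authorship (.=original, N=cursor N): 1 2 . . 3 . .
Index 4: author = 3

Answer: cursor 3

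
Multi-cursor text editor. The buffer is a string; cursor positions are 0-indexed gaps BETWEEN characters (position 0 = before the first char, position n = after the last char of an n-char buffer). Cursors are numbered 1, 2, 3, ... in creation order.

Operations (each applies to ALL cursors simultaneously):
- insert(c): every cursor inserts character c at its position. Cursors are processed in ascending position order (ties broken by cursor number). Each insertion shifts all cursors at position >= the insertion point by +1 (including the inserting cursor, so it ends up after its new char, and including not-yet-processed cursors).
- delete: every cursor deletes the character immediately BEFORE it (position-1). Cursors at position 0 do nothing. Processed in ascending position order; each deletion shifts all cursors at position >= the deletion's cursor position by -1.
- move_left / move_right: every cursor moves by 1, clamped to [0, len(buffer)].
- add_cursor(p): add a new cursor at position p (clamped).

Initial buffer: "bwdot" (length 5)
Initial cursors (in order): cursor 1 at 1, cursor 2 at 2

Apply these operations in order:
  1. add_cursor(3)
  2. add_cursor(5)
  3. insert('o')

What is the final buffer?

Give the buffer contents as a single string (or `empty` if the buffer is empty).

After op 1 (add_cursor(3)): buffer="bwdot" (len 5), cursors c1@1 c2@2 c3@3, authorship .....
After op 2 (add_cursor(5)): buffer="bwdot" (len 5), cursors c1@1 c2@2 c3@3 c4@5, authorship .....
After op 3 (insert('o')): buffer="bowodooto" (len 9), cursors c1@2 c2@4 c3@6 c4@9, authorship .1.2.3..4

Answer: bowodooto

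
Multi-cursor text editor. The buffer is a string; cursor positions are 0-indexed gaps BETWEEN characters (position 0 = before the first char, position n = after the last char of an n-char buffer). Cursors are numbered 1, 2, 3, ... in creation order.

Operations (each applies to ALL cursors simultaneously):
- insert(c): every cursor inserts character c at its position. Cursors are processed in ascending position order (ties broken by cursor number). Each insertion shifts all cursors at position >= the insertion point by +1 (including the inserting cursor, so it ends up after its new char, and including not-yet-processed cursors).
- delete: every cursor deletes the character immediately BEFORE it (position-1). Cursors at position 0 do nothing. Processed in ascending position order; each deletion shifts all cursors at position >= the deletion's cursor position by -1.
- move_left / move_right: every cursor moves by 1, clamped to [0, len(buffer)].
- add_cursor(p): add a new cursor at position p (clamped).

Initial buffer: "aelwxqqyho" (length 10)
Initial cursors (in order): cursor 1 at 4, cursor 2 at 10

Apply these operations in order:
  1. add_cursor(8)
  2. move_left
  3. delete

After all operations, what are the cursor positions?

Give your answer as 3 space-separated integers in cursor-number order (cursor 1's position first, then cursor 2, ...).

After op 1 (add_cursor(8)): buffer="aelwxqqyho" (len 10), cursors c1@4 c3@8 c2@10, authorship ..........
After op 2 (move_left): buffer="aelwxqqyho" (len 10), cursors c1@3 c3@7 c2@9, authorship ..........
After op 3 (delete): buffer="aewxqyo" (len 7), cursors c1@2 c3@5 c2@6, authorship .......

Answer: 2 6 5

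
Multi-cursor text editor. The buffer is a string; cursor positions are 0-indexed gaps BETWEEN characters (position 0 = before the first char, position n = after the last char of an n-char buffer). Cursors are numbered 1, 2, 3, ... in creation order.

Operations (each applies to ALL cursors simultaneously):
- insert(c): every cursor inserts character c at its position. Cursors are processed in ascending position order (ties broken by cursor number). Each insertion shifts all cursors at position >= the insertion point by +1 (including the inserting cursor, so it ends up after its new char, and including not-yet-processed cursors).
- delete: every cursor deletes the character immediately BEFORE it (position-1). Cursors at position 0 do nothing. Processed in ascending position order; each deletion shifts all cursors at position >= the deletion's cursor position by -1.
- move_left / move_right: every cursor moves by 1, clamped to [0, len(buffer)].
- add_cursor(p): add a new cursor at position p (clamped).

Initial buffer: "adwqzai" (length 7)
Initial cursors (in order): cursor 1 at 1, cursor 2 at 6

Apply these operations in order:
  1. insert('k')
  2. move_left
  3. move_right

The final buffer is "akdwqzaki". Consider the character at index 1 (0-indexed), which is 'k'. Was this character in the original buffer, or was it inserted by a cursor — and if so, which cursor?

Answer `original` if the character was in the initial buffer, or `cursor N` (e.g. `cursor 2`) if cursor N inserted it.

Answer: cursor 1

Derivation:
After op 1 (insert('k')): buffer="akdwqzaki" (len 9), cursors c1@2 c2@8, authorship .1.....2.
After op 2 (move_left): buffer="akdwqzaki" (len 9), cursors c1@1 c2@7, authorship .1.....2.
After op 3 (move_right): buffer="akdwqzaki" (len 9), cursors c1@2 c2@8, authorship .1.....2.
Authorship (.=original, N=cursor N): . 1 . . . . . 2 .
Index 1: author = 1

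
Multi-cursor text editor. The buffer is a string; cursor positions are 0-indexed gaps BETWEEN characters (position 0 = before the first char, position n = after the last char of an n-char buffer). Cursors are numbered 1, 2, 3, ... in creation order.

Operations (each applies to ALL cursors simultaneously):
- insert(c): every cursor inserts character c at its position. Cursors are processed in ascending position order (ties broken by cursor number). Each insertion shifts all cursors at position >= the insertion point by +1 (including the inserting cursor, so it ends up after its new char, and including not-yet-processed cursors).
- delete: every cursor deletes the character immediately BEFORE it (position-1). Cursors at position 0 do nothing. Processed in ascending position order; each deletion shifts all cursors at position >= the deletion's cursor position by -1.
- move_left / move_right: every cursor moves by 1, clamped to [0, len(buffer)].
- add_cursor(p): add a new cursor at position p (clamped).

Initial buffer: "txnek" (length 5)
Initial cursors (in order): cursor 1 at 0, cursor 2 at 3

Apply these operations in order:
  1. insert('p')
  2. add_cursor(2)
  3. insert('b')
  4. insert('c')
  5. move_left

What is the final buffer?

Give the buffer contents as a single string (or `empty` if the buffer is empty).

Answer: pbctbcxnpbcek

Derivation:
After op 1 (insert('p')): buffer="ptxnpek" (len 7), cursors c1@1 c2@5, authorship 1...2..
After op 2 (add_cursor(2)): buffer="ptxnpek" (len 7), cursors c1@1 c3@2 c2@5, authorship 1...2..
After op 3 (insert('b')): buffer="pbtbxnpbek" (len 10), cursors c1@2 c3@4 c2@8, authorship 11.3..22..
After op 4 (insert('c')): buffer="pbctbcxnpbcek" (len 13), cursors c1@3 c3@6 c2@11, authorship 111.33..222..
After op 5 (move_left): buffer="pbctbcxnpbcek" (len 13), cursors c1@2 c3@5 c2@10, authorship 111.33..222..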